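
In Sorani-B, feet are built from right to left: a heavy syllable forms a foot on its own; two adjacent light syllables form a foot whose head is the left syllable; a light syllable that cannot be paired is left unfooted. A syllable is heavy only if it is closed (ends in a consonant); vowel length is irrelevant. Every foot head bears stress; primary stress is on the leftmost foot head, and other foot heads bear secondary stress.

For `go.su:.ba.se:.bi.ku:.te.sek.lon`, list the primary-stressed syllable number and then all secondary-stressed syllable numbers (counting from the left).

Weights: 1 go L, 2 su: L, 3 ba L, 4 se: L, 5 bi L, 6 ku: L, 7 te L, 8 sek H, 9 lon H.
Parse right to left (heavy = foot alone; LL = one foot; stranded L unfooted): go (ˈsu:.ba) (ˈse:.bi) (ˈku:.te) (ˈsek) (ˈlon).
Foot heads: 2, 4, 6, 8, 9.
Primary stress on the leftmost head = syllable 2.
Secondary stress on 4, 6, 8, 9: go.ˈsu:.ba.ˌse:.bi.ˌku:.te.ˌsek.ˌlon.

primary 2, secondary 4, 6, 8, 9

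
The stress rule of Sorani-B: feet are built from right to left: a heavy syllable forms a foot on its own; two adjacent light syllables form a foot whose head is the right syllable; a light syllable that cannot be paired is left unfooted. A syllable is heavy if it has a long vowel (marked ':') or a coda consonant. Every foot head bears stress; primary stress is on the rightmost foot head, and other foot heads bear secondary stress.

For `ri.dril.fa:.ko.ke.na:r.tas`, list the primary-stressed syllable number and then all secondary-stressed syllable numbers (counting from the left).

primary 7, secondary 2, 3, 5, 6

Weights: 1 ri L, 2 dril H, 3 fa: H, 4 ko L, 5 ke L, 6 na:r H, 7 tas H.
Parse right to left (heavy = foot alone; LL = one foot; stranded L unfooted): ri (ˈdril) (ˈfa:) (ko.ˈke) (ˈna:r) (ˈtas).
Foot heads: 2, 3, 5, 6, 7.
Primary stress on the rightmost head = syllable 7.
Secondary stress on 2, 3, 5, 6: ri.ˌdril.ˌfa:.ko.ˌke.ˌna:r.ˈtas.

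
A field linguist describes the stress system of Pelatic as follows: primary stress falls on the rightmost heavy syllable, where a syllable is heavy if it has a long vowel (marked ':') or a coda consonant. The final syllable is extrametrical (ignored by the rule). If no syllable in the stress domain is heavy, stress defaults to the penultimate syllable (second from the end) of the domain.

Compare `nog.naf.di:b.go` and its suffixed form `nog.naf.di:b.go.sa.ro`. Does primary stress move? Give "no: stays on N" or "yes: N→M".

Base `nog.naf.di:b.go` (4 syllables):
  The final syllable (4, go) is extrametrical; the stress domain is syllables 1–3.
  Weights: 1 nog H, 2 naf H, 3 di:b H.
  Heavy syllables in the domain: 1, 2, 3. The rightmost is syllable 3 (di:b).
  → primary stress on syllable 3.
Suffixed `nog.naf.di:b.go.sa.ro` (6 syllables):
  The final syllable (6, ro) is extrametrical; the stress domain is syllables 1–5.
  Weights: 1 nog H, 2 naf H, 3 di:b H, 4 go L, 5 sa L.
  Heavy syllables in the domain: 1, 2, 3. The rightmost is syllable 3 (di:b).
  → primary stress on syllable 3.

no: stays on 3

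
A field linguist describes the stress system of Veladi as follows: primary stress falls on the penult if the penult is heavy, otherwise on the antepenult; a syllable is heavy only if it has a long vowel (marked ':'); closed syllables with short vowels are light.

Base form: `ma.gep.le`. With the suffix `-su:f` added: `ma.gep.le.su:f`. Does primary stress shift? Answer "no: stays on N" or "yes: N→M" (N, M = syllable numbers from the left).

Base `ma.gep.le` (3 syllables):
  Weights: 1 ma L, 2 gep L, 3 le L.
  The penult (syllable 2, gep) is light, so stress falls on the antepenult (syllable 1, ma).
  → primary stress on syllable 1.
Suffixed `ma.gep.le.su:f` (4 syllables):
  Weights: 2 gep L, 3 le L, 4 su:f H.
  The penult (syllable 3, le) is light, so stress falls on the antepenult (syllable 2, gep).
  → primary stress on syllable 2.

yes: 1→2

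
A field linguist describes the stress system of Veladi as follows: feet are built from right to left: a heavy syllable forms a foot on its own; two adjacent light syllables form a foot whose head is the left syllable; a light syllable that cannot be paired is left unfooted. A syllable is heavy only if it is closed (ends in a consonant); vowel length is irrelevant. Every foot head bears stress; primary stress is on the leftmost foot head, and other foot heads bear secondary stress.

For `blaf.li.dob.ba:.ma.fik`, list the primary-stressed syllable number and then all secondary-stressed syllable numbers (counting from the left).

Weights: 1 blaf H, 2 li L, 3 dob H, 4 ba: L, 5 ma L, 6 fik H.
Parse right to left (heavy = foot alone; LL = one foot; stranded L unfooted): (ˈblaf) li (ˈdob) (ˈba:.ma) (ˈfik).
Foot heads: 1, 3, 4, 6.
Primary stress on the leftmost head = syllable 1.
Secondary stress on 3, 4, 6: ˈblaf.li.ˌdob.ˌba:.ma.ˌfik.

primary 1, secondary 3, 4, 6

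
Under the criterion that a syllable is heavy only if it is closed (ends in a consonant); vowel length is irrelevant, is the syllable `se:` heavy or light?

`se:`: long vowel, open (no coda). Open (no coda) → light.

light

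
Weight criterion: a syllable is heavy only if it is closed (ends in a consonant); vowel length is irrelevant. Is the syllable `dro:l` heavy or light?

`dro:l`: long vowel, closed (coda /l/). Closed (coda /l/) → heavy.

heavy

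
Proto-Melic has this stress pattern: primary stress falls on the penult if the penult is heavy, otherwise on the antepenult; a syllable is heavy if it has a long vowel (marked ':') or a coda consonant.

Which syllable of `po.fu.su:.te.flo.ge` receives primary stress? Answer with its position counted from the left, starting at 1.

Weights: 4 te L, 5 flo L, 6 ge L.
The penult (syllable 5, flo) is light, so stress falls on the antepenult (syllable 4, te).
Primary stress: syllable 4 → po.fu.su:.ˈte.flo.ge.

4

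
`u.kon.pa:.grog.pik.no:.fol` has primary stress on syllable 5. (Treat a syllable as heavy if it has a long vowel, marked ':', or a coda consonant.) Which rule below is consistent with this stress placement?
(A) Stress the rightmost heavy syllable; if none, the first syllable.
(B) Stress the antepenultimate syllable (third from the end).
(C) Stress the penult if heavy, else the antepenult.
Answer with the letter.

Rule A → syllable 7 (observed: 5).
Rule B → syllable 5 ✓.
Rule C → syllable 6 (observed: 5).

B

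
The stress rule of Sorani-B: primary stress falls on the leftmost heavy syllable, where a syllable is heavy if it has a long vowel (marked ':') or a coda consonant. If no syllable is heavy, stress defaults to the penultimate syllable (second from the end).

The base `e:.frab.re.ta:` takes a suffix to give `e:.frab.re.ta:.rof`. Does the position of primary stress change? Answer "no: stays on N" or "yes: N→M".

no: stays on 1

Base `e:.frab.re.ta:` (4 syllables):
  Weights: 1 e: H, 2 frab H, 3 re L, 4 ta: H.
  Heavy syllables in the domain: 1, 2, 4. The leftmost is syllable 1 (e:).
  → primary stress on syllable 1.
Suffixed `e:.frab.re.ta:.rof` (5 syllables):
  Weights: 1 e: H, 2 frab H, 3 re L, 4 ta: H, 5 rof H.
  Heavy syllables in the domain: 1, 2, 4, 5. The leftmost is syllable 1 (e:).
  → primary stress on syllable 1.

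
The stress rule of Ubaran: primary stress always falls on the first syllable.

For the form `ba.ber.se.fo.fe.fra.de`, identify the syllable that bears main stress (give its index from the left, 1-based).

The word has 7 syllables; the first syllable is syllable 1 (ba).
Primary stress: syllable 1 → ˈba.ber.se.fo.fe.fra.de.

1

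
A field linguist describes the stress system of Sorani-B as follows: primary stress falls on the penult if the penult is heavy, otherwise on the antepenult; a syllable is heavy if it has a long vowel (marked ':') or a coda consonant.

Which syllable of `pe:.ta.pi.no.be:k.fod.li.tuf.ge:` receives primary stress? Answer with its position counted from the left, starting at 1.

Weights: 7 li L, 8 tuf H, 9 ge: H.
The penult (syllable 8, tuf) is heavy, so it takes stress.
Primary stress: syllable 8 → pe:.ta.pi.no.be:k.fod.li.ˈtuf.ge:.

8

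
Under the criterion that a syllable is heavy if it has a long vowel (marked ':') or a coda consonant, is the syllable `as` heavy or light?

heavy

`as`: short vowel, closed (coda /s/). Closed → heavy.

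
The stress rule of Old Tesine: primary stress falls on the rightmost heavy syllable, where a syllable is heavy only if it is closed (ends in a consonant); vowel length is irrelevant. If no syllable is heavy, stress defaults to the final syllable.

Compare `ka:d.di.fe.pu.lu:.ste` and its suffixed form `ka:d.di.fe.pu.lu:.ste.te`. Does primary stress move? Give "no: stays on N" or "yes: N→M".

no: stays on 1

Base `ka:d.di.fe.pu.lu:.ste` (6 syllables):
  Weights: 1 ka:d H, 2 di L, 3 fe L, 4 pu L, 5 lu: L, 6 ste L.
  Heavy syllables in the domain: 1. The rightmost is syllable 1 (ka:d).
  → primary stress on syllable 1.
Suffixed `ka:d.di.fe.pu.lu:.ste.te` (7 syllables):
  Weights: 1 ka:d H, 2 di L, 3 fe L, 4 pu L, 5 lu: L, 6 ste L, 7 te L.
  Heavy syllables in the domain: 1. The rightmost is syllable 1 (ka:d).
  → primary stress on syllable 1.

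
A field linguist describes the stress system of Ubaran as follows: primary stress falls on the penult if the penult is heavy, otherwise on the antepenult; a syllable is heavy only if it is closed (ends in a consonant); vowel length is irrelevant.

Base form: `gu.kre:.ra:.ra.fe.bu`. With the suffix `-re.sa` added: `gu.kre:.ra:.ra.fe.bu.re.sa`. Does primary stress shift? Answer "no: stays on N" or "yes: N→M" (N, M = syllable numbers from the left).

Base `gu.kre:.ra:.ra.fe.bu` (6 syllables):
  Weights: 4 ra L, 5 fe L, 6 bu L.
  The penult (syllable 5, fe) is light, so stress falls on the antepenult (syllable 4, ra).
  → primary stress on syllable 4.
Suffixed `gu.kre:.ra:.ra.fe.bu.re.sa` (8 syllables):
  Weights: 6 bu L, 7 re L, 8 sa L.
  The penult (syllable 7, re) is light, so stress falls on the antepenult (syllable 6, bu).
  → primary stress on syllable 6.

yes: 4→6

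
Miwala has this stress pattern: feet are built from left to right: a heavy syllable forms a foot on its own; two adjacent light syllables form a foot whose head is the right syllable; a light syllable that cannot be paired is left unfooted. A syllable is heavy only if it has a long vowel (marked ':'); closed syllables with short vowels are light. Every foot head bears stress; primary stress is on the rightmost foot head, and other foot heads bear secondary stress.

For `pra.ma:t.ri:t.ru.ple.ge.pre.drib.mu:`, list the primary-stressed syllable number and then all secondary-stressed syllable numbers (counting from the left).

primary 9, secondary 2, 3, 5, 7

Weights: 1 pra L, 2 ma:t H, 3 ri:t H, 4 ru L, 5 ple L, 6 ge L, 7 pre L, 8 drib L, 9 mu: H.
Parse left to right (heavy = foot alone; LL = one foot; stranded L unfooted): pra (ˈma:t) (ˈri:t) (ru.ˈple) (ge.ˈpre) drib (ˈmu:).
Foot heads: 2, 3, 5, 7, 9.
Primary stress on the rightmost head = syllable 9.
Secondary stress on 2, 3, 5, 7: pra.ˌma:t.ˌri:t.ru.ˌple.ge.ˌpre.drib.ˈmu:.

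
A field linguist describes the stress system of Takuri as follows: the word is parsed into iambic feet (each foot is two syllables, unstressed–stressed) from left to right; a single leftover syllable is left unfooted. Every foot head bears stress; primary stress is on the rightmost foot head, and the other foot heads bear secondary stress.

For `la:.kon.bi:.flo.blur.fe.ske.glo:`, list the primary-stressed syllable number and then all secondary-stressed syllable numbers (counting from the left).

Parse left to right into iambic (σˈσ) feet: (la:.ˈkon) (bi:.ˈflo) (blur.ˈfe) (ske.ˈglo:).
Foot heads (stressed positions): 2, 4, 6, 8.
End Rule Rightmost: primary stress on the rightmost head = syllable 8.
Secondary stress on 2, 4, 6: la:.ˌkon.bi:.ˌflo.blur.ˌfe.ske.ˈglo:.

primary 8, secondary 2, 4, 6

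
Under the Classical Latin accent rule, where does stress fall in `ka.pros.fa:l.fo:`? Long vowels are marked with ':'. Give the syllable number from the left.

3

Classical Latin: stress the penult if heavy (long vowel or closed), else the antepenult.
Weights: 2 pros H, 3 fa:l H, 4 fo: H.
The penult (syllable 3, fa:l) is heavy, so it takes stress.
Stress on syllable 3: ka.pros.ˈfa:l.fo:.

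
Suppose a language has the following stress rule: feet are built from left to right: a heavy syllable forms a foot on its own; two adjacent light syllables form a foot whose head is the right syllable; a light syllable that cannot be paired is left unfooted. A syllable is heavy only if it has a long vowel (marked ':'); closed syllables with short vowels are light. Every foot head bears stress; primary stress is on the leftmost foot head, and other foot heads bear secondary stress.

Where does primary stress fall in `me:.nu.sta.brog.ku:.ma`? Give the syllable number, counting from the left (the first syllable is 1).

1

Weights: 1 me: H, 2 nu L, 3 sta L, 4 brog L, 5 ku: H, 6 ma L.
Parse left to right (heavy = foot alone; LL = one foot; stranded L unfooted): (ˈme:) (nu.ˈsta) brog (ˈku:) ma.
Foot heads: 1, 3, 5.
Primary stress on the leftmost head = syllable 1.
Primary stress: syllable 1 → ˈme:.nu.sta.brog.ku:.ma.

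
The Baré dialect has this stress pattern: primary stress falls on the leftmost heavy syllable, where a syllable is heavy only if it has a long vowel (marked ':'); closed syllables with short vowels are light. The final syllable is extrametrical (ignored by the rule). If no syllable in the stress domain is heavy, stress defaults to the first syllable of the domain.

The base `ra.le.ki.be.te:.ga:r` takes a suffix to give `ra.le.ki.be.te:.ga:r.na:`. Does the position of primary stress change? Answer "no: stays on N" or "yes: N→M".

Base `ra.le.ki.be.te:.ga:r` (6 syllables):
  The final syllable (6, ga:r) is extrametrical; the stress domain is syllables 1–5.
  Weights: 1 ra L, 2 le L, 3 ki L, 4 be L, 5 te: H.
  Heavy syllables in the domain: 5. The leftmost is syllable 5 (te:).
  → primary stress on syllable 5.
Suffixed `ra.le.ki.be.te:.ga:r.na:` (7 syllables):
  The final syllable (7, na:) is extrametrical; the stress domain is syllables 1–6.
  Weights: 1 ra L, 2 le L, 3 ki L, 4 be L, 5 te: H, 6 ga:r H.
  Heavy syllables in the domain: 5, 6. The leftmost is syllable 5 (te:).
  → primary stress on syllable 5.

no: stays on 5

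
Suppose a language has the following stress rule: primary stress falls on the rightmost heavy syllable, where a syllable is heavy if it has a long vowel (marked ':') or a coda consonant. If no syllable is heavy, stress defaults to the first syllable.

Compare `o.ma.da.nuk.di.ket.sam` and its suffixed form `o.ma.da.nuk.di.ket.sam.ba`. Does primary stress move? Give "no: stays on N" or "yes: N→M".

Base `o.ma.da.nuk.di.ket.sam` (7 syllables):
  Weights: 1 o L, 2 ma L, 3 da L, 4 nuk H, 5 di L, 6 ket H, 7 sam H.
  Heavy syllables in the domain: 4, 6, 7. The rightmost is syllable 7 (sam).
  → primary stress on syllable 7.
Suffixed `o.ma.da.nuk.di.ket.sam.ba` (8 syllables):
  Weights: 1 o L, 2 ma L, 3 da L, 4 nuk H, 5 di L, 6 ket H, 7 sam H, 8 ba L.
  Heavy syllables in the domain: 4, 6, 7. The rightmost is syllable 7 (sam).
  → primary stress on syllable 7.

no: stays on 7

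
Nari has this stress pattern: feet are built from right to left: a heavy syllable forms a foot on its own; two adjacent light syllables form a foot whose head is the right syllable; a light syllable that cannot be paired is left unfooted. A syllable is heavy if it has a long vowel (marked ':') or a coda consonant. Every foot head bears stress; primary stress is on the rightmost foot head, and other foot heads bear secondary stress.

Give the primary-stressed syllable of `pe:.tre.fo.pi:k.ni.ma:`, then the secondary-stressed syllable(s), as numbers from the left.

Weights: 1 pe: H, 2 tre L, 3 fo L, 4 pi:k H, 5 ni L, 6 ma: H.
Parse right to left (heavy = foot alone; LL = one foot; stranded L unfooted): (ˈpe:) (tre.ˈfo) (ˈpi:k) ni (ˈma:).
Foot heads: 1, 3, 4, 6.
Primary stress on the rightmost head = syllable 6.
Secondary stress on 1, 3, 4: ˌpe:.tre.ˌfo.ˌpi:k.ni.ˈma:.

primary 6, secondary 1, 3, 4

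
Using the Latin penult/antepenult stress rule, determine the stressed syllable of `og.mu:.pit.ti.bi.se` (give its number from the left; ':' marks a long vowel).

Classical Latin: stress the penult if heavy (long vowel or closed), else the antepenult.
Weights: 4 ti L, 5 bi L, 6 se L.
The penult (syllable 5, bi) is light, so stress falls on the antepenult (syllable 4, ti).
Stress on syllable 4: og.mu:.pit.ˈti.bi.se.

4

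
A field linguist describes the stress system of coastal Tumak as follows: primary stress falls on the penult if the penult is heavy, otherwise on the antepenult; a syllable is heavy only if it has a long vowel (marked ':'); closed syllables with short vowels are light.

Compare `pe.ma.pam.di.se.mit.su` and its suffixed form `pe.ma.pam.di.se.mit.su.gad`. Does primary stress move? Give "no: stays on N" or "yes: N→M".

Base `pe.ma.pam.di.se.mit.su` (7 syllables):
  Weights: 5 se L, 6 mit L, 7 su L.
  The penult (syllable 6, mit) is light, so stress falls on the antepenult (syllable 5, se).
  → primary stress on syllable 5.
Suffixed `pe.ma.pam.di.se.mit.su.gad` (8 syllables):
  Weights: 6 mit L, 7 su L, 8 gad L.
  The penult (syllable 7, su) is light, so stress falls on the antepenult (syllable 6, mit).
  → primary stress on syllable 6.

yes: 5→6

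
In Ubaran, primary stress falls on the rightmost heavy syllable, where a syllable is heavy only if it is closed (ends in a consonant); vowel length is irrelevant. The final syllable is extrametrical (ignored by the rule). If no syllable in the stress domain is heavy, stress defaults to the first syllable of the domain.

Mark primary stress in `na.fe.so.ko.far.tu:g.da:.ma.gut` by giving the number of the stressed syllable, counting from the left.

The final syllable (9, gut) is extrametrical; the stress domain is syllables 1–8.
Weights: 1 na L, 2 fe L, 3 so L, 4 ko L, 5 far H, 6 tu:g H, 7 da: L, 8 ma L.
Heavy syllables in the domain: 5, 6. The rightmost is syllable 6 (tu:g).
Primary stress: syllable 6 → na.fe.so.ko.far.ˈtu:g.da:.ma.gut.

6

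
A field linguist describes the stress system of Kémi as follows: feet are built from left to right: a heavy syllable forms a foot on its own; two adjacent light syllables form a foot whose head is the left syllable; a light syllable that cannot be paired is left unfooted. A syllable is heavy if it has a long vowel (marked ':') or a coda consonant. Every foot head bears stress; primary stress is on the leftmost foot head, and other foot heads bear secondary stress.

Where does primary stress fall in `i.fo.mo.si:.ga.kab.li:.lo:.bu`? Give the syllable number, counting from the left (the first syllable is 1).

1

Weights: 1 i L, 2 fo L, 3 mo L, 4 si: H, 5 ga L, 6 kab H, 7 li: H, 8 lo: H, 9 bu L.
Parse left to right (heavy = foot alone; LL = one foot; stranded L unfooted): (ˈi.fo) mo (ˈsi:) ga (ˈkab) (ˈli:) (ˈlo:) bu.
Foot heads: 1, 4, 6, 7, 8.
Primary stress on the leftmost head = syllable 1.
Primary stress: syllable 1 → ˈi.fo.mo.si:.ga.kab.li:.lo:.bu.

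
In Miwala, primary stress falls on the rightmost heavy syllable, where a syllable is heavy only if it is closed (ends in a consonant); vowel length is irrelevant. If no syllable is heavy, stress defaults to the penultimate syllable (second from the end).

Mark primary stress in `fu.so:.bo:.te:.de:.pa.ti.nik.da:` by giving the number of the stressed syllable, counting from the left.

8

Weights: 1 fu L, 2 so: L, 3 bo: L, 4 te: L, 5 de: L, 6 pa L, 7 ti L, 8 nik H, 9 da: L.
Heavy syllables in the domain: 8. The rightmost is syllable 8 (nik).
Primary stress: syllable 8 → fu.so:.bo:.te:.de:.pa.ti.ˈnik.da:.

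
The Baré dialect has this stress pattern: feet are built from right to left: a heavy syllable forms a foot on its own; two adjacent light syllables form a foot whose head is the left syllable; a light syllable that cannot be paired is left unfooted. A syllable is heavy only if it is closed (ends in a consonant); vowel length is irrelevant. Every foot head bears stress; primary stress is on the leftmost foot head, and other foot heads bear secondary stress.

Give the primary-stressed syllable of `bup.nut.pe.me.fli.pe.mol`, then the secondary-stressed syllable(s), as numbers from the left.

primary 1, secondary 2, 3, 5, 7

Weights: 1 bup H, 2 nut H, 3 pe L, 4 me L, 5 fli L, 6 pe L, 7 mol H.
Parse right to left (heavy = foot alone; LL = one foot; stranded L unfooted): (ˈbup) (ˈnut) (ˈpe.me) (ˈfli.pe) (ˈmol).
Foot heads: 1, 2, 3, 5, 7.
Primary stress on the leftmost head = syllable 1.
Secondary stress on 2, 3, 5, 7: ˈbup.ˌnut.ˌpe.me.ˌfli.pe.ˌmol.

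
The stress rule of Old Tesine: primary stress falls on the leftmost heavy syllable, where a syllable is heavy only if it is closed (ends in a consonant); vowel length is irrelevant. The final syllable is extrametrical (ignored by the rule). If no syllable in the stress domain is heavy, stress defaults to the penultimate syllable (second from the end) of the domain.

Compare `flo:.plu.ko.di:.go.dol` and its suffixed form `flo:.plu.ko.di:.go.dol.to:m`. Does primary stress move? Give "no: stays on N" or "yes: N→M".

Base `flo:.plu.ko.di:.go.dol` (6 syllables):
  The final syllable (6, dol) is extrametrical; the stress domain is syllables 1–5.
  Weights: 1 flo: L, 2 plu L, 3 ko L, 4 di: L, 5 go L.
  No heavy syllable in the domain; default to the penultimate syllable (second from the end) of the domain = syllable 4.
  → primary stress on syllable 4.
Suffixed `flo:.plu.ko.di:.go.dol.to:m` (7 syllables):
  The final syllable (7, to:m) is extrametrical; the stress domain is syllables 1–6.
  Weights: 1 flo: L, 2 plu L, 3 ko L, 4 di: L, 5 go L, 6 dol H.
  Heavy syllables in the domain: 6. The leftmost is syllable 6 (dol).
  → primary stress on syllable 6.

yes: 4→6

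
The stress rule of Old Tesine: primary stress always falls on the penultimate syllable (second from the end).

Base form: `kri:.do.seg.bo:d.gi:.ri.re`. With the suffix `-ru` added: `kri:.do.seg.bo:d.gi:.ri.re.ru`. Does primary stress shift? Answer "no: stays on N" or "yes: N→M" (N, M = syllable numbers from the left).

Base `kri:.do.seg.bo:d.gi:.ri.re` (7 syllables):
  The word has 7 syllables; the penultimate syllable (second from the end) is syllable 6 (ri).
  → primary stress on syllable 6.
Suffixed `kri:.do.seg.bo:d.gi:.ri.re.ru` (8 syllables):
  The word has 8 syllables; the penultimate syllable (second from the end) is syllable 7 (re).
  → primary stress on syllable 7.

yes: 6→7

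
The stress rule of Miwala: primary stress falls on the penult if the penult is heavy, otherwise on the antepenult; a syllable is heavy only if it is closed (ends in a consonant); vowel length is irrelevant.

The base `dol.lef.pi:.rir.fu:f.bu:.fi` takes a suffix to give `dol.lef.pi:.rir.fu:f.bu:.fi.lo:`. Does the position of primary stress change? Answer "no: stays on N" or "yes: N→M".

Base `dol.lef.pi:.rir.fu:f.bu:.fi` (7 syllables):
  Weights: 5 fu:f H, 6 bu: L, 7 fi L.
  The penult (syllable 6, bu:) is light, so stress falls on the antepenult (syllable 5, fu:f).
  → primary stress on syllable 5.
Suffixed `dol.lef.pi:.rir.fu:f.bu:.fi.lo:` (8 syllables):
  Weights: 6 bu: L, 7 fi L, 8 lo: L.
  The penult (syllable 7, fi) is light, so stress falls on the antepenult (syllable 6, bu:).
  → primary stress on syllable 6.

yes: 5→6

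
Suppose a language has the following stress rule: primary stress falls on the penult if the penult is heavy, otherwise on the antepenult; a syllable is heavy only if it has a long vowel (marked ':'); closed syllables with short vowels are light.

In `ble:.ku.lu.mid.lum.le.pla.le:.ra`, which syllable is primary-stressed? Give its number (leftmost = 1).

Weights: 7 pla L, 8 le: H, 9 ra L.
The penult (syllable 8, le:) is heavy, so it takes stress.
Primary stress: syllable 8 → ble:.ku.lu.mid.lum.le.pla.ˈle:.ra.

8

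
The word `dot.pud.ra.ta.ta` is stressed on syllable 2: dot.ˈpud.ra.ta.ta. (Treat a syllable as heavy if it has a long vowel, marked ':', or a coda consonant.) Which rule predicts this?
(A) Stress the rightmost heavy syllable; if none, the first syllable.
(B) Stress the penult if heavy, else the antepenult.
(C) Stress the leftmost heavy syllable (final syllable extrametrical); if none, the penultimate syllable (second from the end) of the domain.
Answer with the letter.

Rule A → syllable 2 ✓.
Rule B → syllable 3 (observed: 2).
Rule C → syllable 1 (observed: 2).

A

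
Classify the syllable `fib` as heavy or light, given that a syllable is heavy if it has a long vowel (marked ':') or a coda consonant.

`fib`: short vowel, closed (coda /b/). Closed → heavy.

heavy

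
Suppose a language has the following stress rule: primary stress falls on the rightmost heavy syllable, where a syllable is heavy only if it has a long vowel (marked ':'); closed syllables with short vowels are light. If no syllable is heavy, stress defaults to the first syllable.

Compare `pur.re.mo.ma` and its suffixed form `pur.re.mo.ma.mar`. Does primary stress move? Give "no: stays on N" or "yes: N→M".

Base `pur.re.mo.ma` (4 syllables):
  Weights: 1 pur L, 2 re L, 3 mo L, 4 ma L.
  No heavy syllable in the domain; default to the first syllable = syllable 1.
  → primary stress on syllable 1.
Suffixed `pur.re.mo.ma.mar` (5 syllables):
  Weights: 1 pur L, 2 re L, 3 mo L, 4 ma L, 5 mar L.
  No heavy syllable in the domain; default to the first syllable = syllable 1.
  → primary stress on syllable 1.

no: stays on 1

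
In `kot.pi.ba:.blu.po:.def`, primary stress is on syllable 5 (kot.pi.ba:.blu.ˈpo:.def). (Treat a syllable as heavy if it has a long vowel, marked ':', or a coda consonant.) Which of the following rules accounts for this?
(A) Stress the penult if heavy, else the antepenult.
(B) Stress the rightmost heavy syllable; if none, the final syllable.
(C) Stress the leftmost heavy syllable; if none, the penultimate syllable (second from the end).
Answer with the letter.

A

Rule A → syllable 5 ✓.
Rule B → syllable 6 (observed: 5).
Rule C → syllable 1 (observed: 5).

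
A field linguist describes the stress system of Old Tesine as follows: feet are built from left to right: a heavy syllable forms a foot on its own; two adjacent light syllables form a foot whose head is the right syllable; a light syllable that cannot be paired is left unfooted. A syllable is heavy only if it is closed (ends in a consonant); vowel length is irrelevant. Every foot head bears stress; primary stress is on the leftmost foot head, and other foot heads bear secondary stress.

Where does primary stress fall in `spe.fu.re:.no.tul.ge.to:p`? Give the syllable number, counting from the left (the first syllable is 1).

2

Weights: 1 spe L, 2 fu L, 3 re: L, 4 no L, 5 tul H, 6 ge L, 7 to:p H.
Parse left to right (heavy = foot alone; LL = one foot; stranded L unfooted): (spe.ˈfu) (re:.ˈno) (ˈtul) ge (ˈto:p).
Foot heads: 2, 4, 5, 7.
Primary stress on the leftmost head = syllable 2.
Primary stress: syllable 2 → spe.ˈfu.re:.no.tul.ge.to:p.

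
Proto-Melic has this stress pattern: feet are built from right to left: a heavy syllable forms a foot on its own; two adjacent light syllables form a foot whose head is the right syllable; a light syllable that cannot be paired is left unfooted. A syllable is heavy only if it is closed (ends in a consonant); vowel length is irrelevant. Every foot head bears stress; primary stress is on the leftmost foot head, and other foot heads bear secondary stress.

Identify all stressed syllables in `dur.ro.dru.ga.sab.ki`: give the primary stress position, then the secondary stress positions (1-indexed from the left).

primary 1, secondary 4, 5

Weights: 1 dur H, 2 ro L, 3 dru L, 4 ga L, 5 sab H, 6 ki L.
Parse right to left (heavy = foot alone; LL = one foot; stranded L unfooted): (ˈdur) ro (dru.ˈga) (ˈsab) ki.
Foot heads: 1, 4, 5.
Primary stress on the leftmost head = syllable 1.
Secondary stress on 4, 5: ˈdur.ro.dru.ˌga.ˌsab.ki.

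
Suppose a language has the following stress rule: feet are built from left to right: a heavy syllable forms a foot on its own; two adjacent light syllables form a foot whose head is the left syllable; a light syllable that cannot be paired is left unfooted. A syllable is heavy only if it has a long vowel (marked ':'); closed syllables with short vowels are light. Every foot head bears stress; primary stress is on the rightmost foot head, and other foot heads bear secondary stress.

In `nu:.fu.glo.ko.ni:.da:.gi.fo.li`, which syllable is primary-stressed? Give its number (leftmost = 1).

7

Weights: 1 nu: H, 2 fu L, 3 glo L, 4 ko L, 5 ni: H, 6 da: H, 7 gi L, 8 fo L, 9 li L.
Parse left to right (heavy = foot alone; LL = one foot; stranded L unfooted): (ˈnu:) (ˈfu.glo) ko (ˈni:) (ˈda:) (ˈgi.fo) li.
Foot heads: 1, 2, 5, 6, 7.
Primary stress on the rightmost head = syllable 7.
Primary stress: syllable 7 → nu:.fu.glo.ko.ni:.da:.ˈgi.fo.li.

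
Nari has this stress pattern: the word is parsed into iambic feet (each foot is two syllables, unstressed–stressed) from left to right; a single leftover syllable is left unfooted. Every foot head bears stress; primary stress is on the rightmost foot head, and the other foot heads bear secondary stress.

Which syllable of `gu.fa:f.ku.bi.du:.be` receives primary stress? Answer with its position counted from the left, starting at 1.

6

Parse left to right into iambic (σˈσ) feet: (gu.ˈfa:f) (ku.ˈbi) (du:.ˈbe).
Foot heads (stressed positions): 2, 4, 6.
End Rule Rightmost: primary stress on the rightmost head = syllable 6.
Primary stress: syllable 6 → gu.fa:f.ku.bi.du:.ˈbe.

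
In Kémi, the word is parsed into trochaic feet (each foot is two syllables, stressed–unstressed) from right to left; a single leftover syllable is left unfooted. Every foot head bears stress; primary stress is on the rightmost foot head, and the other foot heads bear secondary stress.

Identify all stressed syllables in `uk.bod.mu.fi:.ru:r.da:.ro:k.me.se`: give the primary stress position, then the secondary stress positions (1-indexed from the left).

primary 8, secondary 2, 4, 6

Parse right to left into trochaic (ˈσσ) feet: uk (ˈbod.mu) (ˈfi:.ru:r) (ˈda:.ro:k) (ˈme.se). Syllable 1 is left unfooted.
Foot heads (stressed positions): 2, 4, 6, 8.
End Rule Rightmost: primary stress on the rightmost head = syllable 8.
Secondary stress on 2, 4, 6: uk.ˌbod.mu.ˌfi:.ru:r.ˌda:.ro:k.ˈme.se.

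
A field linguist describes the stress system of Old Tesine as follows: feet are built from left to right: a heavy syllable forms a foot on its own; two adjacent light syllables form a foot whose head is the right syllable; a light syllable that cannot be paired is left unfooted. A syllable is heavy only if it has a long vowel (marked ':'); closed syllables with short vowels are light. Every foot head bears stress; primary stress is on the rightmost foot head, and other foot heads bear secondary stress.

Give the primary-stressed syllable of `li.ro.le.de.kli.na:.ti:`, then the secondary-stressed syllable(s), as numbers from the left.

Weights: 1 li L, 2 ro L, 3 le L, 4 de L, 5 kli L, 6 na: H, 7 ti: H.
Parse left to right (heavy = foot alone; LL = one foot; stranded L unfooted): (li.ˈro) (le.ˈde) kli (ˈna:) (ˈti:).
Foot heads: 2, 4, 6, 7.
Primary stress on the rightmost head = syllable 7.
Secondary stress on 2, 4, 6: li.ˌro.le.ˌde.kli.ˌna:.ˈti:.

primary 7, secondary 2, 4, 6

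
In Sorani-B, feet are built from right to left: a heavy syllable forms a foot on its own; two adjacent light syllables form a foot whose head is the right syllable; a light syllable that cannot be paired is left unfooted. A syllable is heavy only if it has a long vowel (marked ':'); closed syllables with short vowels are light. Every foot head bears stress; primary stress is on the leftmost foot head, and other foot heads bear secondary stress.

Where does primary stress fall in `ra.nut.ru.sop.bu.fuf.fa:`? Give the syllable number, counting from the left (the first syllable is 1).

Weights: 1 ra L, 2 nut L, 3 ru L, 4 sop L, 5 bu L, 6 fuf L, 7 fa: H.
Parse right to left (heavy = foot alone; LL = one foot; stranded L unfooted): (ra.ˈnut) (ru.ˈsop) (bu.ˈfuf) (ˈfa:).
Foot heads: 2, 4, 6, 7.
Primary stress on the leftmost head = syllable 2.
Primary stress: syllable 2 → ra.ˈnut.ru.sop.bu.fuf.fa:.

2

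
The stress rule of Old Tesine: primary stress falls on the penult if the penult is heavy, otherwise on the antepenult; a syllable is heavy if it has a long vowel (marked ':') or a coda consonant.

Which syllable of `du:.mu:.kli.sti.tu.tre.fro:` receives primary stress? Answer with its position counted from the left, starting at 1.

Weights: 5 tu L, 6 tre L, 7 fro: H.
The penult (syllable 6, tre) is light, so stress falls on the antepenult (syllable 5, tu).
Primary stress: syllable 5 → du:.mu:.kli.sti.ˈtu.tre.fro:.

5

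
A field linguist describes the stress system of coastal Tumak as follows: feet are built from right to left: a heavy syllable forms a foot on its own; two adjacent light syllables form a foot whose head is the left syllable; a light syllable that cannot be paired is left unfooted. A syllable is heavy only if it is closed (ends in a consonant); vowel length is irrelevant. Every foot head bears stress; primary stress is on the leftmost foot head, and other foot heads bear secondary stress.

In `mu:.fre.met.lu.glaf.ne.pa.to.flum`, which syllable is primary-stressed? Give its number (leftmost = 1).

1

Weights: 1 mu: L, 2 fre L, 3 met H, 4 lu L, 5 glaf H, 6 ne L, 7 pa L, 8 to L, 9 flum H.
Parse right to left (heavy = foot alone; LL = one foot; stranded L unfooted): (ˈmu:.fre) (ˈmet) lu (ˈglaf) ne (ˈpa.to) (ˈflum).
Foot heads: 1, 3, 5, 7, 9.
Primary stress on the leftmost head = syllable 1.
Primary stress: syllable 1 → ˈmu:.fre.met.lu.glaf.ne.pa.to.flum.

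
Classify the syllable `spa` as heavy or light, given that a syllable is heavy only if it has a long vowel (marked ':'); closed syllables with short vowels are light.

`spa`: short vowel, open (no coda). Short vowel → light.

light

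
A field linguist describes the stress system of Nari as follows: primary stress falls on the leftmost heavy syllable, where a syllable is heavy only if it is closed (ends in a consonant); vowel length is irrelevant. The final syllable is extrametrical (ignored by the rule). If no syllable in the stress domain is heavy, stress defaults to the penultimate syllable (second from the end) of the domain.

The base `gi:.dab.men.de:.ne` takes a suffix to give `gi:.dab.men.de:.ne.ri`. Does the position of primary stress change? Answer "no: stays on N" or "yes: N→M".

Base `gi:.dab.men.de:.ne` (5 syllables):
  The final syllable (5, ne) is extrametrical; the stress domain is syllables 1–4.
  Weights: 1 gi: L, 2 dab H, 3 men H, 4 de: L.
  Heavy syllables in the domain: 2, 3. The leftmost is syllable 2 (dab).
  → primary stress on syllable 2.
Suffixed `gi:.dab.men.de:.ne.ri` (6 syllables):
  The final syllable (6, ri) is extrametrical; the stress domain is syllables 1–5.
  Weights: 1 gi: L, 2 dab H, 3 men H, 4 de: L, 5 ne L.
  Heavy syllables in the domain: 2, 3. The leftmost is syllable 2 (dab).
  → primary stress on syllable 2.

no: stays on 2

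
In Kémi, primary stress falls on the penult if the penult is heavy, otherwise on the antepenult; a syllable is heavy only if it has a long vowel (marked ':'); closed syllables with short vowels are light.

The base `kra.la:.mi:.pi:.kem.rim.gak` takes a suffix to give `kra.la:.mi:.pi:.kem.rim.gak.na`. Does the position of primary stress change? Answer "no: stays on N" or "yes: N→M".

Base `kra.la:.mi:.pi:.kem.rim.gak` (7 syllables):
  Weights: 5 kem L, 6 rim L, 7 gak L.
  The penult (syllable 6, rim) is light, so stress falls on the antepenult (syllable 5, kem).
  → primary stress on syllable 5.
Suffixed `kra.la:.mi:.pi:.kem.rim.gak.na` (8 syllables):
  Weights: 6 rim L, 7 gak L, 8 na L.
  The penult (syllable 7, gak) is light, so stress falls on the antepenult (syllable 6, rim).
  → primary stress on syllable 6.

yes: 5→6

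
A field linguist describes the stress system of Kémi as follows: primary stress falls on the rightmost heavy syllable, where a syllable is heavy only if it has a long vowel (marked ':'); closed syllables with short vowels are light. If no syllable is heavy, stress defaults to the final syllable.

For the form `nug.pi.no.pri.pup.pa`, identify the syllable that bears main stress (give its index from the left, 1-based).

Weights: 1 nug L, 2 pi L, 3 no L, 4 pri L, 5 pup L, 6 pa L.
No heavy syllable in the domain; default to the final syllable = syllable 6.
Primary stress: syllable 6 → nug.pi.no.pri.pup.ˈpa.

6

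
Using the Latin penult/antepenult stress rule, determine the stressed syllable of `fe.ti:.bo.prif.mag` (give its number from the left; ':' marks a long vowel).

Classical Latin: stress the penult if heavy (long vowel or closed), else the antepenult.
Weights: 3 bo L, 4 prif H, 5 mag H.
The penult (syllable 4, prif) is heavy, so it takes stress.
Stress on syllable 4: fe.ti:.bo.ˈprif.mag.

4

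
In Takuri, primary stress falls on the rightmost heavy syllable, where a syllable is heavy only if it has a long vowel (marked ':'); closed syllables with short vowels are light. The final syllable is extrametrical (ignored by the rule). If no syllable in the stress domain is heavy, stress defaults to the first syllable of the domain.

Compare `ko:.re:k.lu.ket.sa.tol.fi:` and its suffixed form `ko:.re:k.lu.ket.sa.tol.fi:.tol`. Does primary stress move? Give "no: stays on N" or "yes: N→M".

Base `ko:.re:k.lu.ket.sa.tol.fi:` (7 syllables):
  The final syllable (7, fi:) is extrametrical; the stress domain is syllables 1–6.
  Weights: 1 ko: H, 2 re:k H, 3 lu L, 4 ket L, 5 sa L, 6 tol L.
  Heavy syllables in the domain: 1, 2. The rightmost is syllable 2 (re:k).
  → primary stress on syllable 2.
Suffixed `ko:.re:k.lu.ket.sa.tol.fi:.tol` (8 syllables):
  The final syllable (8, tol) is extrametrical; the stress domain is syllables 1–7.
  Weights: 1 ko: H, 2 re:k H, 3 lu L, 4 ket L, 5 sa L, 6 tol L, 7 fi: H.
  Heavy syllables in the domain: 1, 2, 7. The rightmost is syllable 7 (fi:).
  → primary stress on syllable 7.

yes: 2→7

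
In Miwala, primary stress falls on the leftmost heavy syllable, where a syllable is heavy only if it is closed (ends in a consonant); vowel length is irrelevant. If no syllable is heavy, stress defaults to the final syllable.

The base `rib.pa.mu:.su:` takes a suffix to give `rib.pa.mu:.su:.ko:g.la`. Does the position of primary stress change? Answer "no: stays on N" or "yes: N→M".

no: stays on 1

Base `rib.pa.mu:.su:` (4 syllables):
  Weights: 1 rib H, 2 pa L, 3 mu: L, 4 su: L.
  Heavy syllables in the domain: 1. The leftmost is syllable 1 (rib).
  → primary stress on syllable 1.
Suffixed `rib.pa.mu:.su:.ko:g.la` (6 syllables):
  Weights: 1 rib H, 2 pa L, 3 mu: L, 4 su: L, 5 ko:g H, 6 la L.
  Heavy syllables in the domain: 1, 5. The leftmost is syllable 1 (rib).
  → primary stress on syllable 1.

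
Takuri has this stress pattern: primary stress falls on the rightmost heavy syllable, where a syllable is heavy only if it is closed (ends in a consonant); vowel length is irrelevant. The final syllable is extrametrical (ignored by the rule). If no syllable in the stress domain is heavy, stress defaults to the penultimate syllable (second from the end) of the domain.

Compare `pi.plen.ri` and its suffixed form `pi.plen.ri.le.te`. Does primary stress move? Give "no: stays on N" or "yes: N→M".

no: stays on 2

Base `pi.plen.ri` (3 syllables):
  The final syllable (3, ri) is extrametrical; the stress domain is syllables 1–2.
  Weights: 1 pi L, 2 plen H.
  Heavy syllables in the domain: 2. The rightmost is syllable 2 (plen).
  → primary stress on syllable 2.
Suffixed `pi.plen.ri.le.te` (5 syllables):
  The final syllable (5, te) is extrametrical; the stress domain is syllables 1–4.
  Weights: 1 pi L, 2 plen H, 3 ri L, 4 le L.
  Heavy syllables in the domain: 2. The rightmost is syllable 2 (plen).
  → primary stress on syllable 2.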